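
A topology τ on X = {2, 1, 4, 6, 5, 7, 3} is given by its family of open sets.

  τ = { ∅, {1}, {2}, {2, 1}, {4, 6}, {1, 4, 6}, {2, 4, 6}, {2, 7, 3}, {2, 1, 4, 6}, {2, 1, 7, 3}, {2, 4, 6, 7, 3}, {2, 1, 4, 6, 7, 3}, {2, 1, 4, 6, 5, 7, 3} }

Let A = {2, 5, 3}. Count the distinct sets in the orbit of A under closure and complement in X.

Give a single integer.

8

closure: X∖int(X∖A) = X∖{1, 4, 6} = {2, 5, 7, 3}
Let k=closure and c=complement:
  1. A     = {2, 5, 3}
  2. kA    = {2, 5, 7, 3}
  3. cA    = {1, 4, 6, 7}
  4. ckA   = {1, 4, 6}
  5. kcA   = {1, 4, 6, 5, 7, 3}
  6. kckA  = {1, 4, 6, 5}
  7. ckcA  = {2}
  8. ckckA = {2, 7, 3}
— saturated at 8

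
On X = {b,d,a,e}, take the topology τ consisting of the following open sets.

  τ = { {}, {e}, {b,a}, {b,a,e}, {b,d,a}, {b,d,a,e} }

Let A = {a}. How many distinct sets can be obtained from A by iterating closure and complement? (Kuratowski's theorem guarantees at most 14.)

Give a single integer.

6

cl via duality: int({b,d,e}) = {e}, so X∖{e} = {b,d,a}
Write k for closure, c for complement:
  1. A     = {a}
  2. kA    = {b,d,a}
  3. cA    = {b,d,e}
  4. ckA   = {e}
  5. kcA   = {b,d,a,e}
  6. ckcA  = {}
applying k or c yields no new set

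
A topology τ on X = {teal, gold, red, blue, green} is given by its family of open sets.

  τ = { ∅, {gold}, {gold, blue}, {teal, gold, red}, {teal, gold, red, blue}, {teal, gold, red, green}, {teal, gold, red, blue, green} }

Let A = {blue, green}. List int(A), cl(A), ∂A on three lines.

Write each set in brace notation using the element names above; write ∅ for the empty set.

opens ⊆ A: ∅; union → int = ∅
complement {teal, gold, red}; its interior {teal, gold, red}; cl(A) = X∖{teal, gold, red} = {blue, green}
boundary = {blue, green} ∖ ∅ = {blue, green}

int(A) = ∅
cl(A)  = {blue, green}
∂A     = {blue, green}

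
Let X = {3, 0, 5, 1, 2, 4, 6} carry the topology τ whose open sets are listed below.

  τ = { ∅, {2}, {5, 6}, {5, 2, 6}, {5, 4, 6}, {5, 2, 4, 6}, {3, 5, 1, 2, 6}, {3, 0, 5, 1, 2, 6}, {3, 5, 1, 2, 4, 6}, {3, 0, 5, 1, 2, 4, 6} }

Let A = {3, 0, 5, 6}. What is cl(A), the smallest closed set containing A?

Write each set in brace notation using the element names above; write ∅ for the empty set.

X∖A={1, 2, 4}, int(X∖A)={2}, hence cl(A)={3, 0, 5, 1, 4, 6}

{3, 0, 5, 1, 4, 6}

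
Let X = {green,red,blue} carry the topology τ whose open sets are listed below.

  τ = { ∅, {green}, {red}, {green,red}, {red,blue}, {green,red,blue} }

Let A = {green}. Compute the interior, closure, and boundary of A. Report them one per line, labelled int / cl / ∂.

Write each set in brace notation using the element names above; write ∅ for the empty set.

U open, U⊆A: ∅, {green}. int(A) = ⋃ = {green}
X∖A={red,blue}, int(X∖A)={red,blue}, hence cl(A)={green}
∂A: remove int from cl → ∅

int(A) = {green}
cl(A)  = {green}
∂A     = ∅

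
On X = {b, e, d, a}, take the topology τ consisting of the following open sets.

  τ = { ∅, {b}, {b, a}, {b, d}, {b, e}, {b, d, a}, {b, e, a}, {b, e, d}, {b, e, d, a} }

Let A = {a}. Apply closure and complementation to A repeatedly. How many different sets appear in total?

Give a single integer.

complement {b, e, d}; its interior {b, e, d}; cl(A) = X∖{b, e, d} = {a}
With k = closure, c = complement:
  1. A     = {a}
  2. cA    = {b, e, d}
  3. kcA   = {b, e, d, a}
  4. ckcA  = ∅
k, c of each give nothing new

4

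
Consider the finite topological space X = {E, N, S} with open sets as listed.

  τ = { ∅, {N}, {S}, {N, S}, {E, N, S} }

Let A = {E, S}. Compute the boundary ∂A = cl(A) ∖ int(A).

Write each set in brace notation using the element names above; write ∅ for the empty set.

{E}

opens ⊆ A: ∅, {S}; union → int = {S}
complement {N}; its interior {N}; cl(A) = X∖{N} = {E, S}
boundary = {E, S} ∖ {S} = {E}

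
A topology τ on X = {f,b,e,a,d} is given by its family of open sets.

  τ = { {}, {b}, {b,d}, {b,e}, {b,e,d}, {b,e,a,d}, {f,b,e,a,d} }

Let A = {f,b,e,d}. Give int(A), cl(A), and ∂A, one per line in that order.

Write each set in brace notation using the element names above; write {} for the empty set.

int(A) = {b,e,d}
cl(A)  = {f,b,e,a,d}
∂A     = {f,a}

opens ⊆ A: {}, {b}, {b,e}, {b,d}, {b,e,d}; union → int = {b,e,d}
complement {a}; its interior {}; cl(A) = X∖{} = {f,b,e,a,d}
boundary = {f,b,e,a,d} ∖ {b,e,d} = {f,a}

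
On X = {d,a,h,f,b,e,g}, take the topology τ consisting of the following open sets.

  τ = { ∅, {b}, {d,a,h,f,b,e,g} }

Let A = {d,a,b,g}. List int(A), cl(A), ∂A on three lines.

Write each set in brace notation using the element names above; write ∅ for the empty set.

opens ⊆ A: ∅, {b}; union → int = {b}
complement {h,f,e}; its interior ∅; cl(A) = X∖∅ = {d,a,h,f,b,e,g}
boundary = {d,a,h,f,b,e,g} ∖ {b} = {d,a,h,f,e,g}

int(A) = {b}
cl(A)  = {d,a,h,f,b,e,g}
∂A     = {d,a,h,f,e,g}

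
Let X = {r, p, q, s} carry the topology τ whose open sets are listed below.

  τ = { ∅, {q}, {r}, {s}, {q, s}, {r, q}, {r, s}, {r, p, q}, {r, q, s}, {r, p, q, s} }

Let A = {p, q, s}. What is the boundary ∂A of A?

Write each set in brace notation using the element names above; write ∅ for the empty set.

{p}

interior: largest open inside A is {q, s} (from ∅, {q}, {s}, {q, s})
cl via duality: int({r}) = {r}, so X∖{r} = {p, q, s}
cl∖int = {p}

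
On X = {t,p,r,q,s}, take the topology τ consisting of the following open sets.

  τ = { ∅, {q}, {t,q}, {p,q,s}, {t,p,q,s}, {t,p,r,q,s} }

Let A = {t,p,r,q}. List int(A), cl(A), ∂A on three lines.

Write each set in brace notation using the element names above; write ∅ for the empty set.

interior: largest open inside A is {t,q} (from ∅, {q}, {t,q})
cl via duality: int({s}) = ∅, so X∖∅ = {t,p,r,q,s}
cl∖int = {p,r,s}

int(A) = {t,q}
cl(A)  = {t,p,r,q,s}
∂A     = {p,r,s}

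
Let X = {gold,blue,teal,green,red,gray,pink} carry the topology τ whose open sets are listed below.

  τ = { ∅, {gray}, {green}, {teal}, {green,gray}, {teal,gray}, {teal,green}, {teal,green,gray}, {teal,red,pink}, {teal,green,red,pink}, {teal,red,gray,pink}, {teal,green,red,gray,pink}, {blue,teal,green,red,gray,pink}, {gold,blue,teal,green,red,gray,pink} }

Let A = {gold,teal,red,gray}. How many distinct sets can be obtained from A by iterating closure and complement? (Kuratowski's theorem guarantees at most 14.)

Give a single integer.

8

closure: X∖int(X∖A) = X∖{green} = {gold,blue,teal,red,gray,pink}
Let k=closure and c=complement:
  1. A     = {gold,teal,red,gray}
  2. kA    = {gold,blue,teal,red,gray,pink}
  3. cA    = {blue,green,pink}
  4. ckA   = {green}
  5. kcA   = {gold,blue,green,red,pink}
  6. kckA  = {gold,blue,green}
  7. ckcA  = {teal,gray}
  8. ckckA = {teal,red,gray,pink}
— saturated at 8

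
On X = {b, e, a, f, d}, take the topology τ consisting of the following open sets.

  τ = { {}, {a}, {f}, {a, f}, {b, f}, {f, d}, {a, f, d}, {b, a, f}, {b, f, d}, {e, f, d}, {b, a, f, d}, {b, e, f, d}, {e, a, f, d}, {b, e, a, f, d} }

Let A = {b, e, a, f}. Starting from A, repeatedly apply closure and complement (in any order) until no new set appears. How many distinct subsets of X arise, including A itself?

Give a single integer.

6

X∖A={d}, int(X∖A)={}, hence cl(A)={b, e, a, f, d}
Orbit (k=closure, c=complement):
  1. A     = {b, e, a, f}
  2. kA    = {b, e, a, f, d}
  3. cA    = {d}
  4. ckA   = {}
  5. kcA   = {e, d}
  6. ckcA  = {b, a, f}
(closed under both — stop)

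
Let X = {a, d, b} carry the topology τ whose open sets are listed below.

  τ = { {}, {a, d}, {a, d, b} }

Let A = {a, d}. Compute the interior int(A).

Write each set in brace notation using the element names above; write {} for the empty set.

{a, d}

open subsets of A: {}, {a, d}; so int(A) = {a, d}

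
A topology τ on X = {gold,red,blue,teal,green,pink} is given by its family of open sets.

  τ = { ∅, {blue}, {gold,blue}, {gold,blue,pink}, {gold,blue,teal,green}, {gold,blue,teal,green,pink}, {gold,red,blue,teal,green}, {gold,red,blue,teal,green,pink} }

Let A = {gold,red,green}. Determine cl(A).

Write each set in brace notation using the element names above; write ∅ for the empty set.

{gold,red,teal,green,pink}

X∖A={blue,teal,pink}, int(X∖A)={blue}, hence cl(A)={gold,red,teal,green,pink}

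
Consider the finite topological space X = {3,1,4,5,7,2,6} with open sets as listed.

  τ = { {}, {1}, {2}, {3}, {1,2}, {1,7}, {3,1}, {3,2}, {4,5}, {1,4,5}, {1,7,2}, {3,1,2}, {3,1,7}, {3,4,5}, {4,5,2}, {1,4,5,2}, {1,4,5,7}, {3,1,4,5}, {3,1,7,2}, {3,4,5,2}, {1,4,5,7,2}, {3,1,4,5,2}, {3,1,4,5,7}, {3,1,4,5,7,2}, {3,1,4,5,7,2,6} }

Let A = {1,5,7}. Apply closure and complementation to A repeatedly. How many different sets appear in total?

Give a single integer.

10

cl via duality: int({3,4,2,6}) = {3,2}, so X∖{3,2} = {1,4,5,7,6}
Write k for closure, c for complement:
  1. A     = {1,5,7}
  2. kA    = {1,4,5,7,6}
  3. cA    = {3,4,2,6}
  4. ckA   = {3,2}
  5. kcA   = {3,4,5,2,6}
  6. kckA  = {3,2,6}
  7. ckcA  = {1,7}
  8. ckckA = {1,4,5,7}
  9. kckcA = {1,7,6}
  10. ckckcA = {3,4,5,2}
applying k or c yields no new set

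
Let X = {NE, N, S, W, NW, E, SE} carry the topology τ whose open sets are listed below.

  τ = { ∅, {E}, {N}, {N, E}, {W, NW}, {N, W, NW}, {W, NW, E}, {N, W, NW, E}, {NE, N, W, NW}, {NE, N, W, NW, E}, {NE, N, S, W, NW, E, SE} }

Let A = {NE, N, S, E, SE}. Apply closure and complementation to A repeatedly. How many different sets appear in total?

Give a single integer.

4

closure: X∖int(X∖A) = X∖{W, NW} = {NE, N, S, E, SE}
Let k=closure and c=complement:
  1. A     = {NE, N, S, E, SE}
  2. cA    = {W, NW}
  3. kcA   = {NE, S, W, NW, SE}
  4. ckcA  = {N, E}
— saturated at 4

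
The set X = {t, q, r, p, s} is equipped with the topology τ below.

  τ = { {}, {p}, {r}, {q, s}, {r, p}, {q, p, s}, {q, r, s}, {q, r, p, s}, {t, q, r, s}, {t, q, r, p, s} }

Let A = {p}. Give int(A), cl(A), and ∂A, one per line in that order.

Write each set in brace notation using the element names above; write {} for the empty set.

int(A) = {p}
cl(A)  = {p}
∂A     = {}

interior: largest open inside A is {p} (from {}, {p})
cl via duality: int({t, q, r, s}) = {t, q, r, s}, so X∖{t, q, r, s} = {p}
cl∖int = {}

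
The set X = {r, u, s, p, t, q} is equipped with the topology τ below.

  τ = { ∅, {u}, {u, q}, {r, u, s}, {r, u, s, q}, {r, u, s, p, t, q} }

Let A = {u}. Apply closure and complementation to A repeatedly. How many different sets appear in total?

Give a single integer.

4

complement {r, s, p, t, q}; its interior ∅; cl(A) = X∖∅ = {r, u, s, p, t, q}
With k = closure, c = complement:
  1. A     = {u}
  2. kA    = {r, u, s, p, t, q}
  3. cA    = {r, s, p, t, q}
  4. ckA   = ∅
k, c of each give nothing new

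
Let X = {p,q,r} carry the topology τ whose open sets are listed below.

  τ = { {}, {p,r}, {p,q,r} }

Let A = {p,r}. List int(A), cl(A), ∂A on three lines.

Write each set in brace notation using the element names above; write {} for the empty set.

opens ⊆ A: {}, {p,r}; union → int = {p,r}
complement {q}; its interior {}; cl(A) = X∖{} = {p,q,r}
boundary = {p,q,r} ∖ {p,r} = {q}

int(A) = {p,r}
cl(A)  = {p,q,r}
∂A     = {q}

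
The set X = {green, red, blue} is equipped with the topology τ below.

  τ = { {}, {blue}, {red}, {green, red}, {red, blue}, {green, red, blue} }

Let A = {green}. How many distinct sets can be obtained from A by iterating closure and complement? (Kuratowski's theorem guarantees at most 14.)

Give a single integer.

cl via duality: int({red, blue}) = {red, blue}, so X∖{red, blue} = {green}
Write k for closure, c for complement:
  1. A     = {green}
  2. cA    = {red, blue}
  3. kcA   = {green, red, blue}
  4. ckcA  = {}
applying k or c yields no new set

4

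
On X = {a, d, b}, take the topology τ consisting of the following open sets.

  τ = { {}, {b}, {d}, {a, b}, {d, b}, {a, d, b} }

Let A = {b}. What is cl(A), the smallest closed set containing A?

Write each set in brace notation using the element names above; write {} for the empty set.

{a, b}

X∖A={a, d}, int(X∖A)={d}, hence cl(A)={a, b}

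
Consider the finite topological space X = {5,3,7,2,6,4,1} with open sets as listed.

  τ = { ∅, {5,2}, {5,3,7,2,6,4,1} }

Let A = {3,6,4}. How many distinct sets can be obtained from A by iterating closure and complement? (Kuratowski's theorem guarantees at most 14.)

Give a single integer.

6

cl via duality: int({5,7,2,1}) = {5,2}, so X∖{5,2} = {3,7,6,4,1}
Write k for closure, c for complement:
  1. A     = {3,6,4}
  2. kA    = {3,7,6,4,1}
  3. cA    = {5,7,2,1}
  4. ckA   = {5,2}
  5. kcA   = {5,3,7,2,6,4,1}
  6. ckcA  = ∅
applying k or c yields no new set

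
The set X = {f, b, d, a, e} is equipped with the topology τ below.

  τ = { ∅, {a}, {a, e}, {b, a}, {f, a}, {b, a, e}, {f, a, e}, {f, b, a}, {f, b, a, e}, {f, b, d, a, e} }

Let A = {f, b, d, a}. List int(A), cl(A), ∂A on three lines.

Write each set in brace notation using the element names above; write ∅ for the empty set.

interior: largest open inside A is {f, b, a} (from ∅, {a}, {b, a}, {f, a}, {f, b, a})
cl via duality: int({e}) = ∅, so X∖∅ = {f, b, d, a, e}
cl∖int = {d, e}

int(A) = {f, b, a}
cl(A)  = {f, b, d, a, e}
∂A     = {d, e}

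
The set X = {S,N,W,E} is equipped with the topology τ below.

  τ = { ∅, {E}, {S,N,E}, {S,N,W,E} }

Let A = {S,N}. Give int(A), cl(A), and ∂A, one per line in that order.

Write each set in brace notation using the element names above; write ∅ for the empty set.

open subsets of A: ∅; so int(A) = ∅
closure: X∖int(X∖A) = X∖{E} = {S,N,W}
∂A = {S,N,W} minus ∅ = {S,N,W}

int(A) = ∅
cl(A)  = {S,N,W}
∂A     = {S,N,W}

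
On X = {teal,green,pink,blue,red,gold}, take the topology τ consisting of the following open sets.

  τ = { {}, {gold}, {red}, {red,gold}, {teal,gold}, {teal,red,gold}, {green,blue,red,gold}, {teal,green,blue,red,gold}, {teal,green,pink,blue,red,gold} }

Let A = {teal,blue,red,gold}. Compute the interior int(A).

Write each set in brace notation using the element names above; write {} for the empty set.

open subsets of A: {}, {red}, {gold}, {red,gold}, {teal,gold}, {teal,red,gold}; so int(A) = {teal,red,gold}

{teal,red,gold}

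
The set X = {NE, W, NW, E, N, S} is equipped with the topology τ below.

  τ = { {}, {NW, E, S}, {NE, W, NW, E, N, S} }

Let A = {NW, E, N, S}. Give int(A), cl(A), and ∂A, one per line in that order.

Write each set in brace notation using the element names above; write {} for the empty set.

int(A) = {NW, E, S}
cl(A)  = {NE, W, NW, E, N, S}
∂A     = {NE, W, N}

interior: largest open inside A is {NW, E, S} (from {}, {NW, E, S})
cl via duality: int({NE, W}) = {}, so X∖{} = {NE, W, NW, E, N, S}
cl∖int = {NE, W, N}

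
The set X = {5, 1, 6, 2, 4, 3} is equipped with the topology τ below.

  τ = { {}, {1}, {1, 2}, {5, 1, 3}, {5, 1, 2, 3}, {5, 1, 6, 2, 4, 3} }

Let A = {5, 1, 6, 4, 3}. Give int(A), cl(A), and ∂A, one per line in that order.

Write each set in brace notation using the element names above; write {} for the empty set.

open subsets of A: {}, {1}, {5, 1, 3}; so int(A) = {5, 1, 3}
closure: X∖int(X∖A) = X∖{} = {5, 1, 6, 2, 4, 3}
∂A = {5, 1, 6, 2, 4, 3} minus {5, 1, 3} = {6, 2, 4}

int(A) = {5, 1, 3}
cl(A)  = {5, 1, 6, 2, 4, 3}
∂A     = {6, 2, 4}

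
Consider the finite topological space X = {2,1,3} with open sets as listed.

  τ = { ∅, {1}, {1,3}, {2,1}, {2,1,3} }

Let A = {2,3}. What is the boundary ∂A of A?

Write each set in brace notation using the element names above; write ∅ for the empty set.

open subsets of A: ∅; so int(A) = ∅
closure: X∖int(X∖A) = X∖{1} = {2,3}
∂A = {2,3} minus ∅ = {2,3}

{2,3}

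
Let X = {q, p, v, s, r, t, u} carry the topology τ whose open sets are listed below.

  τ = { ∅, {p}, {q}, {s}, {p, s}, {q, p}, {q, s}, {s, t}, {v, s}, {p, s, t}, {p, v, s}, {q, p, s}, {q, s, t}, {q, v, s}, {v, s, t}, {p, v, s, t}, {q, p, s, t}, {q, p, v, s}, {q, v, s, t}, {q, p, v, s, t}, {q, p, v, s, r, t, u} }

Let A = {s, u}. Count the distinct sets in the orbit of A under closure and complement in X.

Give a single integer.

closure: X∖int(X∖A) = X∖{q, p} = {v, s, r, t, u}
Let k=closure and c=complement:
  1. A     = {s, u}
  2. kA    = {v, s, r, t, u}
  3. cA    = {q, p, v, r, t}
  4. ckA   = {q, p}
  5. kcA   = {q, p, v, r, t, u}
  6. kckA  = {q, p, r, u}
  7. ckcA  = {s}
  8. ckckA = {v, s, t}
— saturated at 8

8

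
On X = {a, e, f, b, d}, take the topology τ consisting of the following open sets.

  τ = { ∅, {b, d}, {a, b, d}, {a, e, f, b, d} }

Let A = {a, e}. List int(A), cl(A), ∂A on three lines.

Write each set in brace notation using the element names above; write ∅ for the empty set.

int(A) = ∅
cl(A)  = {a, e, f}
∂A     = {a, e, f}

U open, U⊆A: ∅. int(A) = ⋃ = ∅
X∖A={f, b, d}, int(X∖A)={b, d}, hence cl(A)={a, e, f}
∂A: remove int from cl → {a, e, f}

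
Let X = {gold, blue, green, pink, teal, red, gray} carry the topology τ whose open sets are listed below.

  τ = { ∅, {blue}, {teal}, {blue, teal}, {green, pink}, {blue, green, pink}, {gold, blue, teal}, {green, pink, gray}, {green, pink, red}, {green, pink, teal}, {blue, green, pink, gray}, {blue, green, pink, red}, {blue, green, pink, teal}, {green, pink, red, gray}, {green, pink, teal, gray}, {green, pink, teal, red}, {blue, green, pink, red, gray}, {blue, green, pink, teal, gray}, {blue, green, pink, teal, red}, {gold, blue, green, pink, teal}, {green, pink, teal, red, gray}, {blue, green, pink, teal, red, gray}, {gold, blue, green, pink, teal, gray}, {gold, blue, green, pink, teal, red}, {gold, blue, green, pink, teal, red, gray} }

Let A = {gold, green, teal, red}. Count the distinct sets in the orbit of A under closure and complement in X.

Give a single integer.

X∖A={blue, pink, gray}, int(X∖A)={blue}, hence cl(A)={gold, green, pink, teal, red, gray}
Orbit (k=closure, c=complement):
  1. A     = {gold, green, teal, red}
  2. kA    = {gold, green, pink, teal, red, gray}
  3. cA    = {blue, pink, gray}
  4. ckA   = {blue}
  5. kcA   = {gold, blue, green, pink, red, gray}
  6. kckA  = {gold, blue}
  7. ckcA  = {teal}
  8. ckckA = {green, pink, teal, red, gray}
  9. kckcA = {gold, teal}
  10. ckckcA = {blue, green, pink, red, gray}
(closed under both — stop)

10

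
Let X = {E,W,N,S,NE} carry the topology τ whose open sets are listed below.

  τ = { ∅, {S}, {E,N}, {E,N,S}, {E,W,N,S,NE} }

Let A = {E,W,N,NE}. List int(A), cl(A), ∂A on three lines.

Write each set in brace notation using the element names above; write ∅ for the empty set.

int(A) = {E,N}
cl(A)  = {E,W,N,NE}
∂A     = {W,NE}

U open, U⊆A: ∅, {E,N}. int(A) = ⋃ = {E,N}
X∖A={S}, int(X∖A)={S}, hence cl(A)={E,W,N,NE}
∂A: remove int from cl → {W,NE}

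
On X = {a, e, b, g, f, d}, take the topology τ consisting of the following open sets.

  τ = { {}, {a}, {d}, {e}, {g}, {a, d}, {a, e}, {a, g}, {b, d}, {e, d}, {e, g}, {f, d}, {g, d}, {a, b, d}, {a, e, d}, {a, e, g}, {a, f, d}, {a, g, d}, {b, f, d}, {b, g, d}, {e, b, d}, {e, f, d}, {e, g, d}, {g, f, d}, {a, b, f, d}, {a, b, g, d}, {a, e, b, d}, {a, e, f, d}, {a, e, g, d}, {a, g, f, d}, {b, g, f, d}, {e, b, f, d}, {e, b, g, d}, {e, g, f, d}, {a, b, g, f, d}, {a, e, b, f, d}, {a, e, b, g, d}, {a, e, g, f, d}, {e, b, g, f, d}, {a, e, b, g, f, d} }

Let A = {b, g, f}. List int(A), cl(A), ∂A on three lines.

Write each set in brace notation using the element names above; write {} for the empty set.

U open, U⊆A: {}, {g}. int(A) = ⋃ = {g}
X∖A={a, e, d}, int(X∖A)={a, e, d}, hence cl(A)={b, g, f}
∂A: remove int from cl → {b, f}

int(A) = {g}
cl(A)  = {b, g, f}
∂A     = {b, f}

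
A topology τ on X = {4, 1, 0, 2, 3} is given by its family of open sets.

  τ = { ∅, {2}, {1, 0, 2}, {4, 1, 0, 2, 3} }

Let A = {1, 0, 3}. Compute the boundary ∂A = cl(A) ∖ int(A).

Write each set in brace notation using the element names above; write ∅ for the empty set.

U open, U⊆A: ∅. int(A) = ⋃ = ∅
X∖A={4, 2}, int(X∖A)={2}, hence cl(A)={4, 1, 0, 3}
∂A: remove int from cl → {4, 1, 0, 3}

{4, 1, 0, 3}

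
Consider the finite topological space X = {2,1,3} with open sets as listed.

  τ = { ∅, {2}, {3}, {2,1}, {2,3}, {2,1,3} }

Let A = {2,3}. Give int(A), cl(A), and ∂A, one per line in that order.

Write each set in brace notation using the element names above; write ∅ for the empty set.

int(A) = {2,3}
cl(A)  = {2,1,3}
∂A     = {1}

opens ⊆ A: ∅, {2}, {3}, {2,3}; union → int = {2,3}
complement {1}; its interior ∅; cl(A) = X∖∅ = {2,1,3}
boundary = {2,1,3} ∖ {2,3} = {1}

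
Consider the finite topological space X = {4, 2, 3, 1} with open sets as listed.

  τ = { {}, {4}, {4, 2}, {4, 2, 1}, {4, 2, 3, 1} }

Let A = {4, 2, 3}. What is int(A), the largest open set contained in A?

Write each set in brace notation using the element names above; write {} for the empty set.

opens ⊆ A: {}, {4}, {4, 2}; union → int = {4, 2}

{4, 2}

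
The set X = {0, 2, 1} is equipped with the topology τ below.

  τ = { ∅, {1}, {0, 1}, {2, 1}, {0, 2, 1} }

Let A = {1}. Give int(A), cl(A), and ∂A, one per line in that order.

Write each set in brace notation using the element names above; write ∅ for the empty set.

int(A) = {1}
cl(A)  = {0, 2, 1}
∂A     = {0, 2}

opens ⊆ A: ∅, {1}; union → int = {1}
complement {0, 2}; its interior ∅; cl(A) = X∖∅ = {0, 2, 1}
boundary = {0, 2, 1} ∖ {1} = {0, 2}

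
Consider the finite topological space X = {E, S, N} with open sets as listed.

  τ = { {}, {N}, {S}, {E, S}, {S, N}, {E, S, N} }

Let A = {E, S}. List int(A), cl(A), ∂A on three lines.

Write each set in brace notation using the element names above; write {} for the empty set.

opens ⊆ A: {}, {S}, {E, S}; union → int = {E, S}
complement {N}; its interior {N}; cl(A) = X∖{N} = {E, S}
boundary = {E, S} ∖ {E, S} = {}

int(A) = {E, S}
cl(A)  = {E, S}
∂A     = {}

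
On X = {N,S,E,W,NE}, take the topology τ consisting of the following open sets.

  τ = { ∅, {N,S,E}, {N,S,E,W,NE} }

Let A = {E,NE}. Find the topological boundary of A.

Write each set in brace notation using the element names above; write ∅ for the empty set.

{N,S,E,W,NE}

open subsets of A: ∅; so int(A) = ∅
closure: X∖int(X∖A) = X∖∅ = {N,S,E,W,NE}
∂A = {N,S,E,W,NE} minus ∅ = {N,S,E,W,NE}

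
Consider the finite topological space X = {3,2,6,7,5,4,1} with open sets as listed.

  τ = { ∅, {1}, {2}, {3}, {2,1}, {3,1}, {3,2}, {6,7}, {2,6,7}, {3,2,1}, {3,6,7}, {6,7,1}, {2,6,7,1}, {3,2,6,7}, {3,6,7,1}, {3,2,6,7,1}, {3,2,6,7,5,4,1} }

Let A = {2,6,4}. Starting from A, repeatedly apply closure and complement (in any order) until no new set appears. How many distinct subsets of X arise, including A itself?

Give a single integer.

10

closure: X∖int(X∖A) = X∖{3,1} = {2,6,7,5,4}
Let k=closure and c=complement:
  1. A     = {2,6,4}
  2. kA    = {2,6,7,5,4}
  3. cA    = {3,7,5,1}
  4. ckA   = {3,1}
  5. kcA   = {3,6,7,5,4,1}
  6. kckA  = {3,5,4,1}
  7. ckcA  = {2}
  8. ckckA = {2,6,7}
  9. kckcA = {2,5,4}
  10. ckckcA = {3,6,7,1}
— saturated at 10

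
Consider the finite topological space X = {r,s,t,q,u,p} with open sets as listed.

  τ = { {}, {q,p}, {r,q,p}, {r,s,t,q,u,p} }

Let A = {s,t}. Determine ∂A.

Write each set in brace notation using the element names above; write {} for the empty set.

{s,t,u}

opens ⊆ A: {}; union → int = {}
complement {r,q,u,p}; its interior {r,q,p}; cl(A) = X∖{r,q,p} = {s,t,u}
boundary = {s,t,u} ∖ {} = {s,t,u}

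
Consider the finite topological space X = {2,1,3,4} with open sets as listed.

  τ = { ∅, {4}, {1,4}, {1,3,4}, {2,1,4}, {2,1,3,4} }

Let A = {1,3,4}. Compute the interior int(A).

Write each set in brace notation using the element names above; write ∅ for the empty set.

U open, U⊆A: ∅, {4}, {1,4}, {1,3,4}. int(A) = ⋃ = {1,3,4}

{1,3,4}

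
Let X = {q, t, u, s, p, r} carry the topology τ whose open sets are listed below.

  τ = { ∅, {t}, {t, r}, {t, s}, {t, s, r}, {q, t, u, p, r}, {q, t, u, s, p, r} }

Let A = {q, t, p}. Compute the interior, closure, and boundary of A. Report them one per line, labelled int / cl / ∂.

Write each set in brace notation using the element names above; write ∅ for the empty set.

interior: largest open inside A is {t} (from ∅, {t})
cl via duality: int({u, s, r}) = ∅, so X∖∅ = {q, t, u, s, p, r}
cl∖int = {q, u, s, p, r}

int(A) = {t}
cl(A)  = {q, t, u, s, p, r}
∂A     = {q, u, s, p, r}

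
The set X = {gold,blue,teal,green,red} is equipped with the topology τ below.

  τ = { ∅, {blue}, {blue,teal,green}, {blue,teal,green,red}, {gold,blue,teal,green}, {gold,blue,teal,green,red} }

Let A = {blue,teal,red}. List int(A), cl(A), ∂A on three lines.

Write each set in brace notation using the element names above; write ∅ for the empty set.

int(A) = {blue}
cl(A)  = {gold,blue,teal,green,red}
∂A     = {gold,teal,green,red}

opens ⊆ A: ∅, {blue}; union → int = {blue}
complement {gold,green}; its interior ∅; cl(A) = X∖∅ = {gold,blue,teal,green,red}
boundary = {gold,blue,teal,green,red} ∖ {blue} = {gold,teal,green,red}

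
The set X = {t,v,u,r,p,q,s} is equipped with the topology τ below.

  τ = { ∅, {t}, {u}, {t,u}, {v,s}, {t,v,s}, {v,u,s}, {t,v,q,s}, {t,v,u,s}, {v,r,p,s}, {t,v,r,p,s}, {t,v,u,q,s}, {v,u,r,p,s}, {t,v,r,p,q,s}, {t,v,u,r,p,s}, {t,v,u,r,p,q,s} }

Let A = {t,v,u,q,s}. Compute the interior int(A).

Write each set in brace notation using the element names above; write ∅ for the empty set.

{t,v,u,q,s}

U open, U⊆A: ∅, {t}, {u}, {t,u}, {v,s}, {v,u,s}, {t,v,s}, {t,v,u,s}, {t,v,q,s}, {t,v,u,q,s}. int(A) = ⋃ = {t,v,u,q,s}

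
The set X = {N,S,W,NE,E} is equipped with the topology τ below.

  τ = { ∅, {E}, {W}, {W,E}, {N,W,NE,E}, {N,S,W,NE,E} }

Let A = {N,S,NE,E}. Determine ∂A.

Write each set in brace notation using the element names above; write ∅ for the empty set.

{N,S,NE}

interior: largest open inside A is {E} (from ∅, {E})
cl via duality: int({W}) = {W}, so X∖{W} = {N,S,NE,E}
cl∖int = {N,S,NE}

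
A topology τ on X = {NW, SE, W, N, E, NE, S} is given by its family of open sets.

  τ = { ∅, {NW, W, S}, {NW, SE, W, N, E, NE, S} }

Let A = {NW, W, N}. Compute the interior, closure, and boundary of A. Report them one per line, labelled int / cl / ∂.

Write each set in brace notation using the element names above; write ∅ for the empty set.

int(A) = ∅
cl(A)  = {NW, SE, W, N, E, NE, S}
∂A     = {NW, SE, W, N, E, NE, S}

U open, U⊆A: ∅. int(A) = ⋃ = ∅
X∖A={SE, E, NE, S}, int(X∖A)=∅, hence cl(A)={NW, SE, W, N, E, NE, S}
∂A: remove int from cl → {NW, SE, W, N, E, NE, S}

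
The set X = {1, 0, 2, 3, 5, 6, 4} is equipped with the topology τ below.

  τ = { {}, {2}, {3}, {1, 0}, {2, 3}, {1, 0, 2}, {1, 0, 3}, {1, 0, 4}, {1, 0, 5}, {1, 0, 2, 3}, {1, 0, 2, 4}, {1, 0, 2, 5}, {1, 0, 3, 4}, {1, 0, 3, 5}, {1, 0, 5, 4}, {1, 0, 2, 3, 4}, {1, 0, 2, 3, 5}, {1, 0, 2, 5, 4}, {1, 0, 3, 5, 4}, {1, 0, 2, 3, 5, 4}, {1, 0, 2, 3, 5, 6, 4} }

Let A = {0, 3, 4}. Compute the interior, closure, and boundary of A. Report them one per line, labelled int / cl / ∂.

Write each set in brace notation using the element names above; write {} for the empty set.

int(A) = {3}
cl(A)  = {1, 0, 3, 5, 6, 4}
∂A     = {1, 0, 5, 6, 4}

interior: largest open inside A is {3} (from {}, {3})
cl via duality: int({1, 2, 5, 6}) = {2}, so X∖{2} = {1, 0, 3, 5, 6, 4}
cl∖int = {1, 0, 5, 6, 4}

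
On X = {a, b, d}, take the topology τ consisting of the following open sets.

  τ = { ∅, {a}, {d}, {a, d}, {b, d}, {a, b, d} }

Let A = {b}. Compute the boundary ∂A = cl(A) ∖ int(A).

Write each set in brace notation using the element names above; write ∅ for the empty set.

opens ⊆ A: ∅; union → int = ∅
complement {a, d}; its interior {a, d}; cl(A) = X∖{a, d} = {b}
boundary = {b} ∖ ∅ = {b}

{b}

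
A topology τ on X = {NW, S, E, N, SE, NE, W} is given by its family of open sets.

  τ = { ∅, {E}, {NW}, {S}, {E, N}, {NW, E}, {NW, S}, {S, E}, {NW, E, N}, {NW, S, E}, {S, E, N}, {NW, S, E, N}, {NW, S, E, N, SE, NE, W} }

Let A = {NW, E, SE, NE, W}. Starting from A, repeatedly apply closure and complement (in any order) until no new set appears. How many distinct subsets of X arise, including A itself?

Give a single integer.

8

complement {S, N}; its interior {S}; cl(A) = X∖{S} = {NW, E, N, SE, NE, W}
With k = closure, c = complement:
  1. A     = {NW, E, SE, NE, W}
  2. kA    = {NW, E, N, SE, NE, W}
  3. cA    = {S, N}
  4. ckA   = {S}
  5. kcA   = {S, N, SE, NE, W}
  6. kckA  = {S, SE, NE, W}
  7. ckcA  = {NW, E}
  8. ckckA = {NW, E, N}
k, c of each give nothing new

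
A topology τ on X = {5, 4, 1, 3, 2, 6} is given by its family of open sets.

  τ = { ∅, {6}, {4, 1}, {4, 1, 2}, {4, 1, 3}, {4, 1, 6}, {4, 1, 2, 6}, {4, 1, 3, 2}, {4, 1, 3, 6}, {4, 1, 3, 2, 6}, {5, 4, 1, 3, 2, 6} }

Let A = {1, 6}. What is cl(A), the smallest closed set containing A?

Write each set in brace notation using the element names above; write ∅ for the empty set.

cl via duality: int({5, 4, 3, 2}) = ∅, so X∖∅ = {5, 4, 1, 3, 2, 6}

{5, 4, 1, 3, 2, 6}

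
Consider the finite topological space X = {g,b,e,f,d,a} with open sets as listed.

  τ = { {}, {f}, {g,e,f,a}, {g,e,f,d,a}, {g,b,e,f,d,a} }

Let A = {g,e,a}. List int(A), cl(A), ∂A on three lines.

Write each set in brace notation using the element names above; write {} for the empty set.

interior: largest open inside A is {} (from {})
cl via duality: int({b,f,d}) = {f}, so X∖{f} = {g,b,e,d,a}
cl∖int = {g,b,e,d,a}

int(A) = {}
cl(A)  = {g,b,e,d,a}
∂A     = {g,b,e,d,a}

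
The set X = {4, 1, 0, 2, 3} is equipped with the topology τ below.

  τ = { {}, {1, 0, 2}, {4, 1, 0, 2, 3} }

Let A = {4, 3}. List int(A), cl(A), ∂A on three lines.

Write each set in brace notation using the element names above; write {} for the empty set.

interior: largest open inside A is {} (from {})
cl via duality: int({1, 0, 2}) = {1, 0, 2}, so X∖{1, 0, 2} = {4, 3}
cl∖int = {4, 3}

int(A) = {}
cl(A)  = {4, 3}
∂A     = {4, 3}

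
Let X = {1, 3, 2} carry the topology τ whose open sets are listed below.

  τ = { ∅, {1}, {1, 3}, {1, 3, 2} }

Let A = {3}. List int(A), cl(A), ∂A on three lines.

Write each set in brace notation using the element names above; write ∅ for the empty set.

int(A) = ∅
cl(A)  = {3, 2}
∂A     = {3, 2}

interior: largest open inside A is ∅ (from ∅)
cl via duality: int({1, 2}) = {1}, so X∖{1} = {3, 2}
cl∖int = {3, 2}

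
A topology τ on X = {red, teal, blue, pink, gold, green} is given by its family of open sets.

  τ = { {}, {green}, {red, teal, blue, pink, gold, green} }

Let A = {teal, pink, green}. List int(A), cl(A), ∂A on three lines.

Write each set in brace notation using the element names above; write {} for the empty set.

int(A) = {green}
cl(A)  = {red, teal, blue, pink, gold, green}
∂A     = {red, teal, blue, pink, gold}

interior: largest open inside A is {green} (from {}, {green})
cl via duality: int({red, blue, gold}) = {}, so X∖{} = {red, teal, blue, pink, gold, green}
cl∖int = {red, teal, blue, pink, gold}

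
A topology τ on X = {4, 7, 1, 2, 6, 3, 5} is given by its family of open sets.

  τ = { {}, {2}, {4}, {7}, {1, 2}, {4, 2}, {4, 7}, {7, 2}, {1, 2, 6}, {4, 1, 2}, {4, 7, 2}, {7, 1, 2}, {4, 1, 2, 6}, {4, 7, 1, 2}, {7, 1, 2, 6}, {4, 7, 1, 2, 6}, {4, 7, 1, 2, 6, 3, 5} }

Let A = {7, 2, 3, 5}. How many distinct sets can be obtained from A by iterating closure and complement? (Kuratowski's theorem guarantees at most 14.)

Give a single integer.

8

X∖A={4, 1, 6}, int(X∖A)={4}, hence cl(A)={7, 1, 2, 6, 3, 5}
Orbit (k=closure, c=complement):
  1. A     = {7, 2, 3, 5}
  2. kA    = {7, 1, 2, 6, 3, 5}
  3. cA    = {4, 1, 6}
  4. ckA   = {4}
  5. kcA   = {4, 1, 6, 3, 5}
  6. kckA  = {4, 3, 5}
  7. ckcA  = {7, 2}
  8. ckckA = {7, 1, 2, 6}
(closed under both — stop)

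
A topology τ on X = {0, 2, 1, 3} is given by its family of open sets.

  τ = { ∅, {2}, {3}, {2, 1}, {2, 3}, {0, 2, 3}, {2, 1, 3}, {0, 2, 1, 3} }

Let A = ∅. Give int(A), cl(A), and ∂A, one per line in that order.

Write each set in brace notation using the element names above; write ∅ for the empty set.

opens ⊆ A: ∅; union → int = ∅
complement {0, 2, 1, 3}; its interior {0, 2, 1, 3}; cl(A) = X∖{0, 2, 1, 3} = ∅
boundary = ∅ ∖ ∅ = ∅

int(A) = ∅
cl(A)  = ∅
∂A     = ∅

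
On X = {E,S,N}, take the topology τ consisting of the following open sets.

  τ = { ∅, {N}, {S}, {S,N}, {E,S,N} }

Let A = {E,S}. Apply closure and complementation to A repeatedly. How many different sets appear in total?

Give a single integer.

cl via duality: int({N}) = {N}, so X∖{N} = {E,S}
Write k for closure, c for complement:
  1. A     = {E,S}
  2. cA    = {N}
  3. kcA   = {E,N}
  4. ckcA  = {S}
applying k or c yields no new set

4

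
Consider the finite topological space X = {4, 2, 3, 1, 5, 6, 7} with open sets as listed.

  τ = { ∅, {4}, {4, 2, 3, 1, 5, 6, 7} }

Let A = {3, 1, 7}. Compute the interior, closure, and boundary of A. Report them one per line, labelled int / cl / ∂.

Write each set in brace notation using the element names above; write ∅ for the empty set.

int(A) = ∅
cl(A)  = {2, 3, 1, 5, 6, 7}
∂A     = {2, 3, 1, 5, 6, 7}

open subsets of A: ∅; so int(A) = ∅
closure: X∖int(X∖A) = X∖{4} = {2, 3, 1, 5, 6, 7}
∂A = {2, 3, 1, 5, 6, 7} minus ∅ = {2, 3, 1, 5, 6, 7}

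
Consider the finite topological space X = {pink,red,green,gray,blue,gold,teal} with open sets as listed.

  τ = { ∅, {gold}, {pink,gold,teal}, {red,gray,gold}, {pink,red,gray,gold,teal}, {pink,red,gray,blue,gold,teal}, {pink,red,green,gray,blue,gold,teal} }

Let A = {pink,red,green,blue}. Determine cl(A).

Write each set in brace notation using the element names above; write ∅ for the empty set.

{pink,red,green,gray,blue,teal}

X∖A={gray,gold,teal}, int(X∖A)={gold}, hence cl(A)={pink,red,green,gray,blue,teal}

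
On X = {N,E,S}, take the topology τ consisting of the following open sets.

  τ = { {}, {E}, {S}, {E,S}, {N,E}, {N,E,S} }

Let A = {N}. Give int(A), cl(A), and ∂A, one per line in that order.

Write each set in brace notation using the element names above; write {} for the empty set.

U open, U⊆A: {}. int(A) = ⋃ = {}
X∖A={E,S}, int(X∖A)={E,S}, hence cl(A)={N}
∂A: remove int from cl → {N}

int(A) = {}
cl(A)  = {N}
∂A     = {N}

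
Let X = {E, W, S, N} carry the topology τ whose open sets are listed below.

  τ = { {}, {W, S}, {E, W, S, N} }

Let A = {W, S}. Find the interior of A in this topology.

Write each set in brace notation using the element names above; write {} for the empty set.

open subsets of A: {}, {W, S}; so int(A) = {W, S}

{W, S}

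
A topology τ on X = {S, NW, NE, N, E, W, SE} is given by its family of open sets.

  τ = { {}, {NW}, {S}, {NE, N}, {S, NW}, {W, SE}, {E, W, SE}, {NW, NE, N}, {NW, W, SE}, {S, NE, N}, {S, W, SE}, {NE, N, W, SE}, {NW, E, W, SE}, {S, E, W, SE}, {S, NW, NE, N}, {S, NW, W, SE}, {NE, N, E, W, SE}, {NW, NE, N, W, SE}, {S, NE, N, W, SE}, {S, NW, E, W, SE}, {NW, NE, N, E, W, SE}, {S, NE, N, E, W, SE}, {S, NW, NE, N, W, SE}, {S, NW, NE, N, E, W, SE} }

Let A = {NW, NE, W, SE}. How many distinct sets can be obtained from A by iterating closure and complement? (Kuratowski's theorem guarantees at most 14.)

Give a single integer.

cl via duality: int({S, N, E}) = {S}, so X∖{S} = {NW, NE, N, E, W, SE}
Write k for closure, c for complement:
  1. A     = {NW, NE, W, SE}
  2. kA    = {NW, NE, N, E, W, SE}
  3. cA    = {S, N, E}
  4. ckA   = {S}
  5. kcA   = {S, NE, N, E}
  6. ckcA  = {NW, W, SE}
  7. kckcA = {NW, E, W, SE}
  8. ckckcA = {S, NE, N}
applying k or c yields no new set

8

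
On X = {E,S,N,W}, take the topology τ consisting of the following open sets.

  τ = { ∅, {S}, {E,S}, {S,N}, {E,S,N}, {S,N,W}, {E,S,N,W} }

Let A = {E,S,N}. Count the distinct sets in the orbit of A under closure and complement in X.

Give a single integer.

4

closure: X∖int(X∖A) = X∖∅ = {E,S,N,W}
Let k=closure and c=complement:
  1. A     = {E,S,N}
  2. kA    = {E,S,N,W}
  3. cA    = {W}
  4. ckA   = ∅
— saturated at 4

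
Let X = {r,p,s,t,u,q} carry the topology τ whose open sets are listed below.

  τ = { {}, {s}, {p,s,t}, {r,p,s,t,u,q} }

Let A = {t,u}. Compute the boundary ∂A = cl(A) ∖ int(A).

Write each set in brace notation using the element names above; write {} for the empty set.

U open, U⊆A: {}. int(A) = ⋃ = {}
X∖A={r,p,s,q}, int(X∖A)={s}, hence cl(A)={r,p,t,u,q}
∂A: remove int from cl → {r,p,t,u,q}

{r,p,t,u,q}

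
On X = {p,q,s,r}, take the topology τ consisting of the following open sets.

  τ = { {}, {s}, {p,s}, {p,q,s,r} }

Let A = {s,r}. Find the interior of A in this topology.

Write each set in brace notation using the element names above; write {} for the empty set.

opens ⊆ A: {}, {s}; union → int = {s}

{s}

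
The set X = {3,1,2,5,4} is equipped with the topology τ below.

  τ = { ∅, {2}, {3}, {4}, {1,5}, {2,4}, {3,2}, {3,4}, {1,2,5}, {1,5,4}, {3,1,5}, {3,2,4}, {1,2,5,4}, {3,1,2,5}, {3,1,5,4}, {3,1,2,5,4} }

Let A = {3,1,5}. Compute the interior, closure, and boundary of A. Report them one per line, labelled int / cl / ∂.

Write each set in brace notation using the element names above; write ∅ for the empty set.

int(A) = {3,1,5}
cl(A)  = {3,1,5}
∂A     = ∅

open subsets of A: ∅, {3}, {1,5}, {3,1,5}; so int(A) = {3,1,5}
closure: X∖int(X∖A) = X∖{2,4} = {3,1,5}
∂A = {3,1,5} minus {3,1,5} = ∅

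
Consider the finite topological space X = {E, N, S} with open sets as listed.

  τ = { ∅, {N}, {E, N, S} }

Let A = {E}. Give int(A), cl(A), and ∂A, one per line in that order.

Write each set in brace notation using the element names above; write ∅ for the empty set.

open subsets of A: ∅; so int(A) = ∅
closure: X∖int(X∖A) = X∖{N} = {E, S}
∂A = {E, S} minus ∅ = {E, S}

int(A) = ∅
cl(A)  = {E, S}
∂A     = {E, S}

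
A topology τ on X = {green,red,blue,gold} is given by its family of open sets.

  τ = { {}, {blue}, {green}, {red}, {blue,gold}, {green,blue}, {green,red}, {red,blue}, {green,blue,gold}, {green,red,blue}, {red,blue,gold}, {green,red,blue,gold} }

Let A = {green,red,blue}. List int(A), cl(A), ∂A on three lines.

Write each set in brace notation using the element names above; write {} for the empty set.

int(A) = {green,red,blue}
cl(A)  = {green,red,blue,gold}
∂A     = {gold}

opens ⊆ A: {}, {red}, {green}, {blue}, {green,blue}, {green,red}, {red,blue}, {green,red,blue}; union → int = {green,red,blue}
complement {gold}; its interior {}; cl(A) = X∖{} = {green,red,blue,gold}
boundary = {green,red,blue,gold} ∖ {green,red,blue} = {gold}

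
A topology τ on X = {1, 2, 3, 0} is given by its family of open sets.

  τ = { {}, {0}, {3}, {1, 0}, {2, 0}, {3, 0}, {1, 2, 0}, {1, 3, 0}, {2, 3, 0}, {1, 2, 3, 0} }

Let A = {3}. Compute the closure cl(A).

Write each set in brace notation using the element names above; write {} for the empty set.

X∖A={1, 2, 0}, int(X∖A)={1, 2, 0}, hence cl(A)={3}

{3}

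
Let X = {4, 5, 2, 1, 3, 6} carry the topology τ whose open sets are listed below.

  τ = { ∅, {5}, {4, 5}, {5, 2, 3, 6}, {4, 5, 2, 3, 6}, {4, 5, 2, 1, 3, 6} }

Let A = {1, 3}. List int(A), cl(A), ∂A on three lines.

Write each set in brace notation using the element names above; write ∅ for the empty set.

int(A) = ∅
cl(A)  = {2, 1, 3, 6}
∂A     = {2, 1, 3, 6}

opens ⊆ A: ∅; union → int = ∅
complement {4, 5, 2, 6}; its interior {4, 5}; cl(A) = X∖{4, 5} = {2, 1, 3, 6}
boundary = {2, 1, 3, 6} ∖ ∅ = {2, 1, 3, 6}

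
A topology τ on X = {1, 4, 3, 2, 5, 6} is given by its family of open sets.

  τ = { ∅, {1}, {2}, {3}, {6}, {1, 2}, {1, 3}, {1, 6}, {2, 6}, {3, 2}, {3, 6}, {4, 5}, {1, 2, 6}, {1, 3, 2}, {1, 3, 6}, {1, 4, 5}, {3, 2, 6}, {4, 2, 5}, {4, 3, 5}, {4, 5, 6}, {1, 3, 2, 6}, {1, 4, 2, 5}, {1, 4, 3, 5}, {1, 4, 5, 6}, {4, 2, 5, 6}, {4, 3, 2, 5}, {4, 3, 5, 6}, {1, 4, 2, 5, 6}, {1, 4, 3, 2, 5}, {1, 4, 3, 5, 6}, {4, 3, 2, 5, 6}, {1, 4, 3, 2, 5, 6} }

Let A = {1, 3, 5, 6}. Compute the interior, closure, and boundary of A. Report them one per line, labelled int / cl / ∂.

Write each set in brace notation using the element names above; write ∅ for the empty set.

opens ⊆ A: ∅, {6}, {1}, {3}, {1, 6}, {3, 6}, {1, 3}, {1, 3, 6}; union → int = {1, 3, 6}
complement {4, 2}; its interior {2}; cl(A) = X∖{2} = {1, 4, 3, 5, 6}
boundary = {1, 4, 3, 5, 6} ∖ {1, 3, 6} = {4, 5}

int(A) = {1, 3, 6}
cl(A)  = {1, 4, 3, 5, 6}
∂A     = {4, 5}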